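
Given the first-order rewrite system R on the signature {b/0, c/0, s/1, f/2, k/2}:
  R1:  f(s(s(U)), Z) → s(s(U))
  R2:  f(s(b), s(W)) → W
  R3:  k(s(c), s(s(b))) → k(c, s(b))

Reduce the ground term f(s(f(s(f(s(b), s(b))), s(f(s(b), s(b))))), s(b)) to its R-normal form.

b

1. f(s(f(s(f(s(b), s(b))), s(f(s(b), s(b))))), s(b))  →  f(s(f(s(b), s(f(s(b), s(b))))), s(b))   [R2 at 1.1.1.1]
2. f(s(f(s(b), s(f(s(b), s(b))))), s(b))  →  f(s(f(s(b), s(b))), s(b))   [R2 at 1.1]
3. f(s(f(s(b), s(b))), s(b))  →  f(s(b), s(b))   [R2 at 1.1]
4. f(s(b), s(b))  →  b   [R2 at ε]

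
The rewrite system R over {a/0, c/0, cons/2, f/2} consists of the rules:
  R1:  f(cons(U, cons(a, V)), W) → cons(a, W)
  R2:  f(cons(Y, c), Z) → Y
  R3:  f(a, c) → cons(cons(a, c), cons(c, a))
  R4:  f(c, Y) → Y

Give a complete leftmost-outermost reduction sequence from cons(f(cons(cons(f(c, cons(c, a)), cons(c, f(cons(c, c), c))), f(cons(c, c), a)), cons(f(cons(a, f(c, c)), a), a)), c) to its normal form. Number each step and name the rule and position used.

cons(cons(cons(c, a), cons(c, c)), c)

1. cons(f(cons(cons(f(c, cons(c, a)), cons(c, f(cons(c, c), c))), f(cons(c, c), a)), cons(f(cons(a, f(c, c)), a), a)), c)  →  cons(f(cons(cons(cons(c, a), cons(c, f(cons(c, c), c))), f(cons(c, c), a)), cons(f(cons(a, f(c, c)), a), a)), c)   [R4 at 1.1.1.1]
2. cons(f(cons(cons(cons(c, a), cons(c, f(cons(c, c), c))), f(cons(c, c), a)), cons(f(cons(a, f(c, c)), a), a)), c)  →  cons(f(cons(cons(cons(c, a), cons(c, c)), f(cons(c, c), a)), cons(f(cons(a, f(c, c)), a), a)), c)   [R2 at 1.1.1.2.2]
3. cons(f(cons(cons(cons(c, a), cons(c, c)), f(cons(c, c), a)), cons(f(cons(a, f(c, c)), a), a)), c)  →  cons(f(cons(cons(cons(c, a), cons(c, c)), c), cons(f(cons(a, f(c, c)), a), a)), c)   [R2 at 1.1.2]
4. cons(f(cons(cons(cons(c, a), cons(c, c)), c), cons(f(cons(a, f(c, c)), a), a)), c)  →  cons(cons(cons(c, a), cons(c, c)), c)   [R2 at 1]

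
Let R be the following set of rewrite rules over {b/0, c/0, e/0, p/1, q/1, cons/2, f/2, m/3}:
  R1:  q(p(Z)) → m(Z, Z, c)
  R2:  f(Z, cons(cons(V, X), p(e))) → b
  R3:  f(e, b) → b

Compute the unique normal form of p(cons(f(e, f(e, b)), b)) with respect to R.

1. p(cons(f(e, f(e, b)), b))  →  p(cons(f(e, b), b))   [R3 at 1.1.2]
2. p(cons(f(e, b), b))  →  p(cons(b, b))   [R3 at 1.1]

p(cons(b, b))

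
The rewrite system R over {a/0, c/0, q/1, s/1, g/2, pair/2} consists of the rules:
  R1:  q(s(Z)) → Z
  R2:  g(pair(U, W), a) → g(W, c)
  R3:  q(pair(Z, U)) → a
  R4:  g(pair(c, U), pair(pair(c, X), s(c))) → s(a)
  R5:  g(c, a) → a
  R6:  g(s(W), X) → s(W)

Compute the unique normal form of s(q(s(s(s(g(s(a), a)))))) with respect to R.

1. s(q(s(s(s(g(s(a), a))))))  →  s(s(s(g(s(a), a))))   [R1 at 1]
2. s(s(s(g(s(a), a))))  →  s(s(s(s(a))))   [R6 at 1.1.1]

s(s(s(s(a))))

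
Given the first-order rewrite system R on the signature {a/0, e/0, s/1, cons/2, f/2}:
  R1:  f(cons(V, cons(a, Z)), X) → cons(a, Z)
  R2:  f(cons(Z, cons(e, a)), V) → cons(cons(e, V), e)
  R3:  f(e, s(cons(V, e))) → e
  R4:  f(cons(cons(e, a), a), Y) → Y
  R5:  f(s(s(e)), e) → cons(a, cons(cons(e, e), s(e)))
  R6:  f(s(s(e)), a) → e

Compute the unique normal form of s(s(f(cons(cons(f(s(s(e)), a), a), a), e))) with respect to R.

1. s(s(f(cons(cons(f(s(s(e)), a), a), a), e)))  →  s(s(f(cons(cons(e, a), a), e)))   [R6 at 1.1.1.1.1]
2. s(s(f(cons(cons(e, a), a), e)))  →  s(s(e))   [R4 at 1.1]

s(s(e))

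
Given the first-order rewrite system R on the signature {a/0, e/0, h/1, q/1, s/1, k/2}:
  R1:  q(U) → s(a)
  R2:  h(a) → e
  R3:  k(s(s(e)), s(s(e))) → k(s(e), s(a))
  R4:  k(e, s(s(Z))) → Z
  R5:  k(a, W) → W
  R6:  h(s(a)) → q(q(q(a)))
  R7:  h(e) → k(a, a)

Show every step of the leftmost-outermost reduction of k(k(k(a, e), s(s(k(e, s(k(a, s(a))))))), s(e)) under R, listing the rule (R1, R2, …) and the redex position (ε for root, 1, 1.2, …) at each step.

s(e)

1. k(k(k(a, e), s(s(k(e, s(k(a, s(a))))))), s(e))  →  k(k(e, s(s(k(e, s(k(a, s(a))))))), s(e))   [R5 at 1.1]
2. k(k(e, s(s(k(e, s(k(a, s(a))))))), s(e))  →  k(k(e, s(k(a, s(a)))), s(e))   [R4 at 1]
3. k(k(e, s(k(a, s(a)))), s(e))  →  k(k(e, s(s(a))), s(e))   [R5 at 1.2.1]
4. k(k(e, s(s(a))), s(e))  →  k(a, s(e))   [R4 at 1]
5. k(a, s(e))  →  s(e)   [R5 at ε]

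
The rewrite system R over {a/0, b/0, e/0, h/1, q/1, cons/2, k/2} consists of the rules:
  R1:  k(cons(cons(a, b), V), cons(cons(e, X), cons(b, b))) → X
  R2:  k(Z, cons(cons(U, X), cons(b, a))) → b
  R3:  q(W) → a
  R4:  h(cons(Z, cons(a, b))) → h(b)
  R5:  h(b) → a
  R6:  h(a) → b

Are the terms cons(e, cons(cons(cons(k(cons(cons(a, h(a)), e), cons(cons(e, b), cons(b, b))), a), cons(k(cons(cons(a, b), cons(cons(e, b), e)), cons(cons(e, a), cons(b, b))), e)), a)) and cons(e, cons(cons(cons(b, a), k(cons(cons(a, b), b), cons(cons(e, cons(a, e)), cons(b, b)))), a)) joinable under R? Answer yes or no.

Reduce t₁ = cons(e, cons(cons(cons(k(cons(cons(a, h(a)), e), cons(cons(e, b), cons(b, b))), a), cons(k(cons(cons(a, b), cons(cons(e, b), e)), cons(cons(e, a), cons(b, b))), e)), a)):
1. cons(e, cons(cons(cons(k(cons(cons(a, h(a)), e), cons(cons(e, b), cons(b, b))), a), cons(k(cons(cons(a, b), cons(cons(e, b), e)), cons(cons(e, a), cons(b, b))), e)), a))  →  cons(e, cons(cons(cons(k(cons(cons(a, b), e), cons(cons(e, b), cons(b, b))), a), cons(k(cons(cons(a, b), cons(cons(e, b), e)), cons(cons(e, a), cons(b, b))), e)), a))   [R6 at 2.1.1.1.1.1.2]
2. cons(e, cons(cons(cons(k(cons(cons(a, b), e), cons(cons(e, b), cons(b, b))), a), cons(k(cons(cons(a, b), cons(cons(e, b), e)), cons(cons(e, a), cons(b, b))), e)), a))  →  cons(e, cons(cons(cons(b, a), cons(k(cons(cons(a, b), cons(cons(e, b), e)), cons(cons(e, a), cons(b, b))), e)), a))   [R1 at 2.1.1.1]
3. cons(e, cons(cons(cons(b, a), cons(k(cons(cons(a, b), cons(cons(e, b), e)), cons(cons(e, a), cons(b, b))), e)), a))  →  cons(e, cons(cons(cons(b, a), cons(a, e)), a))   [R1 at 2.1.2.1]

Reduce t₂ = cons(e, cons(cons(cons(b, a), k(cons(cons(a, b), b), cons(cons(e, cons(a, e)), cons(b, b)))), a)):
1. cons(e, cons(cons(cons(b, a), k(cons(cons(a, b), b), cons(cons(e, cons(a, e)), cons(b, b)))), a))  →  cons(e, cons(cons(cons(b, a), cons(a, e)), a))   [R1 at 2.1.2]

yes — NF(t₁) = cons(e, cons(cons(cons(b, a), cons(a, e)), a)), NF(t₂) = cons(e, cons(cons(cons(b, a), cons(a, e)), a))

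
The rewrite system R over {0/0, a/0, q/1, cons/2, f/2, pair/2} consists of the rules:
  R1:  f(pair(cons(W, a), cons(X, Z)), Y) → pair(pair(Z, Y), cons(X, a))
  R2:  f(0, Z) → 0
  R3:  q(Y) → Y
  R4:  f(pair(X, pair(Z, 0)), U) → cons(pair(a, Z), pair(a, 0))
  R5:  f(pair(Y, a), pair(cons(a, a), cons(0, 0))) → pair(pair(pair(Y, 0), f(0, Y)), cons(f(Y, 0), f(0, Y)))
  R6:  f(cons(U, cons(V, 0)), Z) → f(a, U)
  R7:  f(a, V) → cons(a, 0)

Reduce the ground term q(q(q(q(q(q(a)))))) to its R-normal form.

1. q(q(q(q(q(q(a))))))  →  q(q(q(q(q(a)))))   [R3 at ε]
2. q(q(q(q(q(a)))))  →  q(q(q(q(a))))   [R3 at ε]
3. q(q(q(q(a))))  →  q(q(q(a)))   [R3 at ε]
4. q(q(q(a)))  →  q(q(a))   [R3 at ε]
5. q(q(a))  →  q(a)   [R3 at ε]
6. q(a)  →  a   [R3 at ε]

a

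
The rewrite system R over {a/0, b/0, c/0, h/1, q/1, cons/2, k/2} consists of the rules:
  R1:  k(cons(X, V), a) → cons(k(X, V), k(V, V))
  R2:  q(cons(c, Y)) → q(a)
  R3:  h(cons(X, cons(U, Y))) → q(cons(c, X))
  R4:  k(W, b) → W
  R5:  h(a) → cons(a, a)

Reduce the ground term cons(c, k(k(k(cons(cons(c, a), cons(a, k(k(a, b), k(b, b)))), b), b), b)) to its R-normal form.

1. cons(c, k(k(k(cons(cons(c, a), cons(a, k(k(a, b), k(b, b)))), b), b), b))  →  cons(c, k(k(cons(cons(c, a), cons(a, k(k(a, b), k(b, b)))), b), b))   [R4 at 2]
2. cons(c, k(k(cons(cons(c, a), cons(a, k(k(a, b), k(b, b)))), b), b))  →  cons(c, k(cons(cons(c, a), cons(a, k(k(a, b), k(b, b)))), b))   [R4 at 2]
3. cons(c, k(cons(cons(c, a), cons(a, k(k(a, b), k(b, b)))), b))  →  cons(c, cons(cons(c, a), cons(a, k(k(a, b), k(b, b)))))   [R4 at 2]
4. cons(c, cons(cons(c, a), cons(a, k(k(a, b), k(b, b)))))  →  cons(c, cons(cons(c, a), cons(a, k(a, k(b, b)))))   [R4 at 2.2.2.1]
5. cons(c, cons(cons(c, a), cons(a, k(a, k(b, b)))))  →  cons(c, cons(cons(c, a), cons(a, k(a, b))))   [R4 at 2.2.2.2]
6. cons(c, cons(cons(c, a), cons(a, k(a, b))))  →  cons(c, cons(cons(c, a), cons(a, a)))   [R4 at 2.2.2]

cons(c, cons(cons(c, a), cons(a, a)))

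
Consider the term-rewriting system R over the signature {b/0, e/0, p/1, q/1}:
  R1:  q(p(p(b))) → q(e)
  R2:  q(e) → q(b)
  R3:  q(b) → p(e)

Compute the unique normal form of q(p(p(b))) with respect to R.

1. q(p(p(b)))  →  q(e)   [R1 at ε]
2. q(e)  →  q(b)   [R2 at ε]
3. q(b)  →  p(e)   [R3 at ε]

p(e)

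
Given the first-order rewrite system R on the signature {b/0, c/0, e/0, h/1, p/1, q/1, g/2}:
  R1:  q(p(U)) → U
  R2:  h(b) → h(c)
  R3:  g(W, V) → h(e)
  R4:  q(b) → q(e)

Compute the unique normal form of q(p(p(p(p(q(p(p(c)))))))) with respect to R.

1. q(p(p(p(p(q(p(p(c))))))))  →  p(p(p(q(p(p(c))))))   [R1 at ε]
2. p(p(p(q(p(p(c))))))  →  p(p(p(p(c))))   [R1 at 1.1.1]

p(p(p(p(c))))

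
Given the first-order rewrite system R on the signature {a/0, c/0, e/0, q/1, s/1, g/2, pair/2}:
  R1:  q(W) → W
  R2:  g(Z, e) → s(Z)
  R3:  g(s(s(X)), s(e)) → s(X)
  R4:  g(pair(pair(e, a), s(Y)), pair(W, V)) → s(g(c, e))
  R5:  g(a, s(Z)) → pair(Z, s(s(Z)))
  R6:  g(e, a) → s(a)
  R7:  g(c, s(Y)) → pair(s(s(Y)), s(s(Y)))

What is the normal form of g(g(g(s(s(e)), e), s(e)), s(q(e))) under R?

s(e)

1. g(g(g(s(s(e)), e), s(e)), s(q(e)))  →  g(g(s(s(s(e))), s(e)), s(q(e)))   [R2 at 1.1]
2. g(g(s(s(s(e))), s(e)), s(q(e)))  →  g(s(s(e)), s(q(e)))   [R3 at 1]
3. g(s(s(e)), s(q(e)))  →  g(s(s(e)), s(e))   [R1 at 2.1]
4. g(s(s(e)), s(e))  →  s(e)   [R3 at ε]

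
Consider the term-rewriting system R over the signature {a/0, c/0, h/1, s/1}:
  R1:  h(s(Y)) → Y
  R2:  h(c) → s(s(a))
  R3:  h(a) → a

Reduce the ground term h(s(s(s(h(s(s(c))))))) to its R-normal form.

s(s(s(c)))

1. h(s(s(s(h(s(s(c)))))))  →  s(s(h(s(s(c)))))   [R1 at ε]
2. s(s(h(s(s(c)))))  →  s(s(s(c)))   [R1 at 1.1]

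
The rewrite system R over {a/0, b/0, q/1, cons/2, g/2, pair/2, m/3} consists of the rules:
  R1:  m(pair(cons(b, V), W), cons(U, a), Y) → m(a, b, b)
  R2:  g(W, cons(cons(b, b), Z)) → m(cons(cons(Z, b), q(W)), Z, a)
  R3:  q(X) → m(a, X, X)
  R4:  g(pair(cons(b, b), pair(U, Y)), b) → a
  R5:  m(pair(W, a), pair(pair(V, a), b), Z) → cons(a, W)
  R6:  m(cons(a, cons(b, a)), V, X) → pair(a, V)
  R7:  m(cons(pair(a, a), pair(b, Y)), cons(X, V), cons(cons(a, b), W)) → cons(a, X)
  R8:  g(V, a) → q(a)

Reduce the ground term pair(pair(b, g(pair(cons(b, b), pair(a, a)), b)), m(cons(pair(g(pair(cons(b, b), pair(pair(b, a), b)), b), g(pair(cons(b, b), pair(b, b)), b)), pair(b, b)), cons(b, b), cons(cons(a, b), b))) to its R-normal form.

pair(pair(b, a), cons(a, b))

1. pair(pair(b, g(pair(cons(b, b), pair(a, a)), b)), m(cons(pair(g(pair(cons(b, b), pair(pair(b, a), b)), b), g(pair(cons(b, b), pair(b, b)), b)), pair(b, b)), cons(b, b), cons(cons(a, b), b)))  →  pair(pair(b, a), m(cons(pair(g(pair(cons(b, b), pair(pair(b, a), b)), b), g(pair(cons(b, b), pair(b, b)), b)), pair(b, b)), cons(b, b), cons(cons(a, b), b)))   [R4 at 1.2]
2. pair(pair(b, a), m(cons(pair(g(pair(cons(b, b), pair(pair(b, a), b)), b), g(pair(cons(b, b), pair(b, b)), b)), pair(b, b)), cons(b, b), cons(cons(a, b), b)))  →  pair(pair(b, a), m(cons(pair(a, g(pair(cons(b, b), pair(b, b)), b)), pair(b, b)), cons(b, b), cons(cons(a, b), b)))   [R4 at 2.1.1.1]
3. pair(pair(b, a), m(cons(pair(a, g(pair(cons(b, b), pair(b, b)), b)), pair(b, b)), cons(b, b), cons(cons(a, b), b)))  →  pair(pair(b, a), m(cons(pair(a, a), pair(b, b)), cons(b, b), cons(cons(a, b), b)))   [R4 at 2.1.1.2]
4. pair(pair(b, a), m(cons(pair(a, a), pair(b, b)), cons(b, b), cons(cons(a, b), b)))  →  pair(pair(b, a), cons(a, b))   [R7 at 2]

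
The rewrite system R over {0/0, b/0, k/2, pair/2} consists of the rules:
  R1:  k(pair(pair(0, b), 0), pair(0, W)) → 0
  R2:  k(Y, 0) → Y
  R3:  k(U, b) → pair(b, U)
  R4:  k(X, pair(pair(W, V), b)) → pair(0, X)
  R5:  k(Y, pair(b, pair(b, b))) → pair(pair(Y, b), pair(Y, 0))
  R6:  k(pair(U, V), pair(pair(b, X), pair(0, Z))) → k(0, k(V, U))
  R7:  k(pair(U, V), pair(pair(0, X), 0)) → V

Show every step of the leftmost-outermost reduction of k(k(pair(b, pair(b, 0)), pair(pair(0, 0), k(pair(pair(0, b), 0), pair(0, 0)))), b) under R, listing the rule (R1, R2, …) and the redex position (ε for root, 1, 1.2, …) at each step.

1. k(k(pair(b, pair(b, 0)), pair(pair(0, 0), k(pair(pair(0, b), 0), pair(0, 0)))), b)  →  pair(b, k(pair(b, pair(b, 0)), pair(pair(0, 0), k(pair(pair(0, b), 0), pair(0, 0)))))   [R3 at ε]
2. pair(b, k(pair(b, pair(b, 0)), pair(pair(0, 0), k(pair(pair(0, b), 0), pair(0, 0)))))  →  pair(b, k(pair(b, pair(b, 0)), pair(pair(0, 0), 0)))   [R1 at 2.2.2]
3. pair(b, k(pair(b, pair(b, 0)), pair(pair(0, 0), 0)))  →  pair(b, pair(b, 0))   [R7 at 2]

pair(b, pair(b, 0))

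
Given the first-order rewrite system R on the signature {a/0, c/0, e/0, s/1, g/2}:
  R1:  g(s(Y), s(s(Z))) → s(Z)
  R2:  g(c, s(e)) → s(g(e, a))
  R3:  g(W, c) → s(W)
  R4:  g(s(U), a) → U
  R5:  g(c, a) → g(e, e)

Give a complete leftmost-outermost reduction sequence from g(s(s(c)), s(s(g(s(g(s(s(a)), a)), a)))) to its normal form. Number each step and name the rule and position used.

1. g(s(s(c)), s(s(g(s(g(s(s(a)), a)), a))))  →  s(g(s(g(s(s(a)), a)), a))   [R1 at ε]
2. s(g(s(g(s(s(a)), a)), a))  →  s(g(s(s(a)), a))   [R4 at 1]
3. s(g(s(s(a)), a))  →  s(s(a))   [R4 at 1]

s(s(a))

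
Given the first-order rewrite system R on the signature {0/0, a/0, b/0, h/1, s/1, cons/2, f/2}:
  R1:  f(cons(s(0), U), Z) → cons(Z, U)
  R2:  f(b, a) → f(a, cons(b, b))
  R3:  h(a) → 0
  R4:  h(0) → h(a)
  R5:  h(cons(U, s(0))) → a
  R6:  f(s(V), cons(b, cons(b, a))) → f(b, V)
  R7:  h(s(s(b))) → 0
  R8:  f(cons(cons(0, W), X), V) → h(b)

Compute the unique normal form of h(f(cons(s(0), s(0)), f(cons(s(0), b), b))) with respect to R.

a

1. h(f(cons(s(0), s(0)), f(cons(s(0), b), b)))  →  h(cons(f(cons(s(0), b), b), s(0)))   [R1 at 1]
2. h(cons(f(cons(s(0), b), b), s(0)))  →  a   [R5 at ε]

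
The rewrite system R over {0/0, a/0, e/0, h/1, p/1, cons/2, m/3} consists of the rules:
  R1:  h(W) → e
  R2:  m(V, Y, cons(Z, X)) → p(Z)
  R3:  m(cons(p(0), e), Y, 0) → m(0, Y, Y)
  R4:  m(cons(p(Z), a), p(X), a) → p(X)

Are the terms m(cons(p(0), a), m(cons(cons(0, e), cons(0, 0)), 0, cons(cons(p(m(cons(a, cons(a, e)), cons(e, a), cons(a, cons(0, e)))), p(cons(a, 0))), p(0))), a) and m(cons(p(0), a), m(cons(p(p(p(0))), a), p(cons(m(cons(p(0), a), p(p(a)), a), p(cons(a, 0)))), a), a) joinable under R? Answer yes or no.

yes — NF(t₁) = p(cons(p(p(a)), p(cons(a, 0)))), NF(t₂) = p(cons(p(p(a)), p(cons(a, 0))))

Reduce t₁ = m(cons(p(0), a), m(cons(cons(0, e), cons(0, 0)), 0, cons(cons(p(m(cons(a, cons(a, e)), cons(e, a), cons(a, cons(0, e)))), p(cons(a, 0))), p(0))), a):
1. m(cons(p(0), a), m(cons(cons(0, e), cons(0, 0)), 0, cons(cons(p(m(cons(a, cons(a, e)), cons(e, a), cons(a, cons(0, e)))), p(cons(a, 0))), p(0))), a)  →  m(cons(p(0), a), p(cons(p(m(cons(a, cons(a, e)), cons(e, a), cons(a, cons(0, e)))), p(cons(a, 0)))), a)   [R2 at 2]
2. m(cons(p(0), a), p(cons(p(m(cons(a, cons(a, e)), cons(e, a), cons(a, cons(0, e)))), p(cons(a, 0)))), a)  →  p(cons(p(m(cons(a, cons(a, e)), cons(e, a), cons(a, cons(0, e)))), p(cons(a, 0))))   [R4 at ε]
3. p(cons(p(m(cons(a, cons(a, e)), cons(e, a), cons(a, cons(0, e)))), p(cons(a, 0))))  →  p(cons(p(p(a)), p(cons(a, 0))))   [R2 at 1.1.1]

Reduce t₂ = m(cons(p(0), a), m(cons(p(p(p(0))), a), p(cons(m(cons(p(0), a), p(p(a)), a), p(cons(a, 0)))), a), a):
1. m(cons(p(0), a), m(cons(p(p(p(0))), a), p(cons(m(cons(p(0), a), p(p(a)), a), p(cons(a, 0)))), a), a)  →  m(cons(p(0), a), p(cons(m(cons(p(0), a), p(p(a)), a), p(cons(a, 0)))), a)   [R4 at 2]
2. m(cons(p(0), a), p(cons(m(cons(p(0), a), p(p(a)), a), p(cons(a, 0)))), a)  →  p(cons(m(cons(p(0), a), p(p(a)), a), p(cons(a, 0))))   [R4 at ε]
3. p(cons(m(cons(p(0), a), p(p(a)), a), p(cons(a, 0))))  →  p(cons(p(p(a)), p(cons(a, 0))))   [R4 at 1.1]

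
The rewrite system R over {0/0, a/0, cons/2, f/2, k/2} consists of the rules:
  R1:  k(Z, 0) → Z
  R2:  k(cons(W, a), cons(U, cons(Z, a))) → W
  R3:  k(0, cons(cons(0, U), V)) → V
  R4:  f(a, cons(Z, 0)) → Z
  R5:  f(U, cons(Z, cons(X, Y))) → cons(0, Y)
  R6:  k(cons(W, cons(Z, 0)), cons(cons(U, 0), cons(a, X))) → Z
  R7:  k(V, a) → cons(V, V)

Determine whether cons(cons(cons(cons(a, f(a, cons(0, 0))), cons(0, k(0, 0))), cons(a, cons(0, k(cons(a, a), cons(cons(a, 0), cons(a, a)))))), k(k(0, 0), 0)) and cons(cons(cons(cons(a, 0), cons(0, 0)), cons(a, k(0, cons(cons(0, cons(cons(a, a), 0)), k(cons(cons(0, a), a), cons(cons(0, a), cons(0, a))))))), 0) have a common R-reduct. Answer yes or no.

Reduce t₁ = cons(cons(cons(cons(a, f(a, cons(0, 0))), cons(0, k(0, 0))), cons(a, cons(0, k(cons(a, a), cons(cons(a, 0), cons(a, a)))))), k(k(0, 0), 0)):
1. cons(cons(cons(cons(a, f(a, cons(0, 0))), cons(0, k(0, 0))), cons(a, cons(0, k(cons(a, a), cons(cons(a, 0), cons(a, a)))))), k(k(0, 0), 0))  →  cons(cons(cons(cons(a, 0), cons(0, k(0, 0))), cons(a, cons(0, k(cons(a, a), cons(cons(a, 0), cons(a, a)))))), k(k(0, 0), 0))   [R4 at 1.1.1.2]
2. cons(cons(cons(cons(a, 0), cons(0, k(0, 0))), cons(a, cons(0, k(cons(a, a), cons(cons(a, 0), cons(a, a)))))), k(k(0, 0), 0))  →  cons(cons(cons(cons(a, 0), cons(0, 0)), cons(a, cons(0, k(cons(a, a), cons(cons(a, 0), cons(a, a)))))), k(k(0, 0), 0))   [R1 at 1.1.2.2]
3. cons(cons(cons(cons(a, 0), cons(0, 0)), cons(a, cons(0, k(cons(a, a), cons(cons(a, 0), cons(a, a)))))), k(k(0, 0), 0))  →  cons(cons(cons(cons(a, 0), cons(0, 0)), cons(a, cons(0, a))), k(k(0, 0), 0))   [R2 at 1.2.2.2]
4. cons(cons(cons(cons(a, 0), cons(0, 0)), cons(a, cons(0, a))), k(k(0, 0), 0))  →  cons(cons(cons(cons(a, 0), cons(0, 0)), cons(a, cons(0, a))), k(0, 0))   [R1 at 2]
5. cons(cons(cons(cons(a, 0), cons(0, 0)), cons(a, cons(0, a))), k(0, 0))  →  cons(cons(cons(cons(a, 0), cons(0, 0)), cons(a, cons(0, a))), 0)   [R1 at 2]

Reduce t₂ = cons(cons(cons(cons(a, 0), cons(0, 0)), cons(a, k(0, cons(cons(0, cons(cons(a, a), 0)), k(cons(cons(0, a), a), cons(cons(0, a), cons(0, a))))))), 0):
1. cons(cons(cons(cons(a, 0), cons(0, 0)), cons(a, k(0, cons(cons(0, cons(cons(a, a), 0)), k(cons(cons(0, a), a), cons(cons(0, a), cons(0, a))))))), 0)  →  cons(cons(cons(cons(a, 0), cons(0, 0)), cons(a, k(cons(cons(0, a), a), cons(cons(0, a), cons(0, a))))), 0)   [R3 at 1.2.2]
2. cons(cons(cons(cons(a, 0), cons(0, 0)), cons(a, k(cons(cons(0, a), a), cons(cons(0, a), cons(0, a))))), 0)  →  cons(cons(cons(cons(a, 0), cons(0, 0)), cons(a, cons(0, a))), 0)   [R2 at 1.2.2]

yes — NF(t₁) = cons(cons(cons(cons(a, 0), cons(0, 0)), cons(a, cons(0, a))), 0), NF(t₂) = cons(cons(cons(cons(a, 0), cons(0, 0)), cons(a, cons(0, a))), 0)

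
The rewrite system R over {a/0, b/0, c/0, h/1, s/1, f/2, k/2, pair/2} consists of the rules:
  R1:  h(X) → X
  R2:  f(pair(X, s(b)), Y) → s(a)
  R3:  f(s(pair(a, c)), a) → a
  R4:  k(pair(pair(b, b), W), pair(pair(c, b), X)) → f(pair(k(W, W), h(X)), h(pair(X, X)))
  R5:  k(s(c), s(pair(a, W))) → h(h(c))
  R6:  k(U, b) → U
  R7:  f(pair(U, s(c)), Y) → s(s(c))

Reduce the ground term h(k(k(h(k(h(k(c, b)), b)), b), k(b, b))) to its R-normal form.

c

1. h(k(k(h(k(h(k(c, b)), b)), b), k(b, b)))  →  k(k(h(k(h(k(c, b)), b)), b), k(b, b))   [R1 at ε]
2. k(k(h(k(h(k(c, b)), b)), b), k(b, b))  →  k(h(k(h(k(c, b)), b)), k(b, b))   [R6 at 1]
3. k(h(k(h(k(c, b)), b)), k(b, b))  →  k(k(h(k(c, b)), b), k(b, b))   [R1 at 1]
4. k(k(h(k(c, b)), b), k(b, b))  →  k(h(k(c, b)), k(b, b))   [R6 at 1]
5. k(h(k(c, b)), k(b, b))  →  k(k(c, b), k(b, b))   [R1 at 1]
6. k(k(c, b), k(b, b))  →  k(c, k(b, b))   [R6 at 1]
7. k(c, k(b, b))  →  k(c, b)   [R6 at 2]
8. k(c, b)  →  c   [R6 at ε]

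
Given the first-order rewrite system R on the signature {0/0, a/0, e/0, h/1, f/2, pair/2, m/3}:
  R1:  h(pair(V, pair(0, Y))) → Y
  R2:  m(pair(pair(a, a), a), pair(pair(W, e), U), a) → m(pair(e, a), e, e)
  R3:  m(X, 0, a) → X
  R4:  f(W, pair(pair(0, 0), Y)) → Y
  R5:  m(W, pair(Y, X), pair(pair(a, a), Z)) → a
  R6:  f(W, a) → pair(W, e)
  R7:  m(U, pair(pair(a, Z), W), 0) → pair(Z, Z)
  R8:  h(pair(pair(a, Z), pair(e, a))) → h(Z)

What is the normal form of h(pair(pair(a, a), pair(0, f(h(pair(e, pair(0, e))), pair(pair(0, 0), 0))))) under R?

0

1. h(pair(pair(a, a), pair(0, f(h(pair(e, pair(0, e))), pair(pair(0, 0), 0)))))  →  f(h(pair(e, pair(0, e))), pair(pair(0, 0), 0))   [R1 at ε]
2. f(h(pair(e, pair(0, e))), pair(pair(0, 0), 0))  →  0   [R4 at ε]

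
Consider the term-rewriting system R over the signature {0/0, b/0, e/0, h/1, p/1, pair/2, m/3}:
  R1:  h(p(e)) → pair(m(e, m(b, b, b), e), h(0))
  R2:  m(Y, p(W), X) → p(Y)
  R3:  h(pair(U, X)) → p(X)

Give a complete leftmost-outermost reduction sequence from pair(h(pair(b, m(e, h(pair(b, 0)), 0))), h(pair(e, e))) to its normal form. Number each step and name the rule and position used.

1. pair(h(pair(b, m(e, h(pair(b, 0)), 0))), h(pair(e, e)))  →  pair(p(m(e, h(pair(b, 0)), 0)), h(pair(e, e)))   [R3 at 1]
2. pair(p(m(e, h(pair(b, 0)), 0)), h(pair(e, e)))  →  pair(p(m(e, p(0), 0)), h(pair(e, e)))   [R3 at 1.1.2]
3. pair(p(m(e, p(0), 0)), h(pair(e, e)))  →  pair(p(p(e)), h(pair(e, e)))   [R2 at 1.1]
4. pair(p(p(e)), h(pair(e, e)))  →  pair(p(p(e)), p(e))   [R3 at 2]

pair(p(p(e)), p(e))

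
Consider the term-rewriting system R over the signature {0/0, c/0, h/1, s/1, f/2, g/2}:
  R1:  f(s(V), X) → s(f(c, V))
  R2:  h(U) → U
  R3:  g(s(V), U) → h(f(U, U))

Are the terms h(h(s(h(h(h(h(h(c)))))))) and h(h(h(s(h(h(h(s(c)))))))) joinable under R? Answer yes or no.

Reduce t₁ = h(h(s(h(h(h(h(h(c)))))))):
1. h(h(s(h(h(h(h(h(c))))))))  →  h(s(h(h(h(h(h(c)))))))   [R2 at ε]
2. h(s(h(h(h(h(h(c)))))))  →  s(h(h(h(h(h(c))))))   [R2 at ε]
3. s(h(h(h(h(h(c))))))  →  s(h(h(h(h(c)))))   [R2 at 1]
4. s(h(h(h(h(c)))))  →  s(h(h(h(c))))   [R2 at 1]
5. s(h(h(h(c))))  →  s(h(h(c)))   [R2 at 1]
6. s(h(h(c)))  →  s(h(c))   [R2 at 1]
7. s(h(c))  →  s(c)   [R2 at 1]

Reduce t₂ = h(h(h(s(h(h(h(s(c)))))))):
1. h(h(h(s(h(h(h(s(c))))))))  →  h(h(s(h(h(h(s(c)))))))   [R2 at ε]
2. h(h(s(h(h(h(s(c)))))))  →  h(s(h(h(h(s(c))))))   [R2 at ε]
3. h(s(h(h(h(s(c))))))  →  s(h(h(h(s(c)))))   [R2 at ε]
4. s(h(h(h(s(c)))))  →  s(h(h(s(c))))   [R2 at 1]
5. s(h(h(s(c))))  →  s(h(s(c)))   [R2 at 1]
6. s(h(s(c)))  →  s(s(c))   [R2 at 1]

no — NF(t₁) = s(c), NF(t₂) = s(s(c))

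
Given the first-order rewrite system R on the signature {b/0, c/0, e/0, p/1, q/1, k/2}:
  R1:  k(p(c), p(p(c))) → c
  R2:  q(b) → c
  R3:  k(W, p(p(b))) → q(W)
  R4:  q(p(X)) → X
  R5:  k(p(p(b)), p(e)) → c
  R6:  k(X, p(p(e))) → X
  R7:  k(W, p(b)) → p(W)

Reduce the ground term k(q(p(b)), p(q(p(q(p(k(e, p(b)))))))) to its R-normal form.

b

1. k(q(p(b)), p(q(p(q(p(k(e, p(b))))))))  →  k(b, p(q(p(q(p(k(e, p(b))))))))   [R4 at 1]
2. k(b, p(q(p(q(p(k(e, p(b))))))))  →  k(b, p(q(p(k(e, p(b))))))   [R4 at 2.1]
3. k(b, p(q(p(k(e, p(b))))))  →  k(b, p(k(e, p(b))))   [R4 at 2.1]
4. k(b, p(k(e, p(b))))  →  k(b, p(p(e)))   [R7 at 2.1]
5. k(b, p(p(e)))  →  b   [R6 at ε]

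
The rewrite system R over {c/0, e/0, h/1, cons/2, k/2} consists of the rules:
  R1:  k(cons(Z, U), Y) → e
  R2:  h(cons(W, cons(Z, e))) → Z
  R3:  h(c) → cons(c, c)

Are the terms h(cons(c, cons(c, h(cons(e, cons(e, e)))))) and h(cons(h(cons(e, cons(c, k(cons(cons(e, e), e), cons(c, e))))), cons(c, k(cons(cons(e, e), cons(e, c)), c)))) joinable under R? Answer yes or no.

yes — NF(t₁) = c, NF(t₂) = c

Reduce t₁ = h(cons(c, cons(c, h(cons(e, cons(e, e)))))):
1. h(cons(c, cons(c, h(cons(e, cons(e, e))))))  →  h(cons(c, cons(c, e)))   [R2 at 1.2.2]
2. h(cons(c, cons(c, e)))  →  c   [R2 at ε]

Reduce t₂ = h(cons(h(cons(e, cons(c, k(cons(cons(e, e), e), cons(c, e))))), cons(c, k(cons(cons(e, e), cons(e, c)), c)))):
1. h(cons(h(cons(e, cons(c, k(cons(cons(e, e), e), cons(c, e))))), cons(c, k(cons(cons(e, e), cons(e, c)), c))))  →  h(cons(h(cons(e, cons(c, e))), cons(c, k(cons(cons(e, e), cons(e, c)), c))))   [R1 at 1.1.1.2.2]
2. h(cons(h(cons(e, cons(c, e))), cons(c, k(cons(cons(e, e), cons(e, c)), c))))  →  h(cons(c, cons(c, k(cons(cons(e, e), cons(e, c)), c))))   [R2 at 1.1]
3. h(cons(c, cons(c, k(cons(cons(e, e), cons(e, c)), c))))  →  h(cons(c, cons(c, e)))   [R1 at 1.2.2]
4. h(cons(c, cons(c, e)))  →  c   [R2 at ε]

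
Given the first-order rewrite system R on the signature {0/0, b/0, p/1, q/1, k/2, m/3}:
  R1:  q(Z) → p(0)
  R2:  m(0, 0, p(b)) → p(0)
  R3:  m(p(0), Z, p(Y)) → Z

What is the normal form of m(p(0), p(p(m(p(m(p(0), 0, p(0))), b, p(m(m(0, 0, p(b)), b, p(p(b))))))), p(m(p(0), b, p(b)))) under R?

1. m(p(0), p(p(m(p(m(p(0), 0, p(0))), b, p(m(m(0, 0, p(b)), b, p(p(b))))))), p(m(p(0), b, p(b))))  →  p(p(m(p(m(p(0), 0, p(0))), b, p(m(m(0, 0, p(b)), b, p(p(b)))))))   [R3 at ε]
2. p(p(m(p(m(p(0), 0, p(0))), b, p(m(m(0, 0, p(b)), b, p(p(b)))))))  →  p(p(m(p(0), b, p(m(m(0, 0, p(b)), b, p(p(b)))))))   [R3 at 1.1.1.1]
3. p(p(m(p(0), b, p(m(m(0, 0, p(b)), b, p(p(b)))))))  →  p(p(b))   [R3 at 1.1]

p(p(b))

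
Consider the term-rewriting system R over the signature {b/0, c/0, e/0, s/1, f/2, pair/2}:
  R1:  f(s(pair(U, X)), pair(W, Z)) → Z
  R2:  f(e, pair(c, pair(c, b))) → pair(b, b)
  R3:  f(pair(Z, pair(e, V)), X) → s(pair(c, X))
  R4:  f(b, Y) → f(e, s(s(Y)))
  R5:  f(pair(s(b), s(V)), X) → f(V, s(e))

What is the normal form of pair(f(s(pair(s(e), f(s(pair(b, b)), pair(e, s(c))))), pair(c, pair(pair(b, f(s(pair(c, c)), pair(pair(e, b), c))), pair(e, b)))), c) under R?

1. pair(f(s(pair(s(e), f(s(pair(b, b)), pair(e, s(c))))), pair(c, pair(pair(b, f(s(pair(c, c)), pair(pair(e, b), c))), pair(e, b)))), c)  →  pair(pair(pair(b, f(s(pair(c, c)), pair(pair(e, b), c))), pair(e, b)), c)   [R1 at 1]
2. pair(pair(pair(b, f(s(pair(c, c)), pair(pair(e, b), c))), pair(e, b)), c)  →  pair(pair(pair(b, c), pair(e, b)), c)   [R1 at 1.1.2]

pair(pair(pair(b, c), pair(e, b)), c)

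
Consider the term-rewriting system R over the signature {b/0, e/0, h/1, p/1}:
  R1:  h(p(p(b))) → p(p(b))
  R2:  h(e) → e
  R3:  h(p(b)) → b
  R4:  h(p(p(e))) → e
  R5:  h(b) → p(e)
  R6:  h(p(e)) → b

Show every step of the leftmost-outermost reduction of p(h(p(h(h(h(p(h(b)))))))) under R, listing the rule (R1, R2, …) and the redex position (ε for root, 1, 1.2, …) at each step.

p(b)

1. p(h(p(h(h(h(p(h(b))))))))  →  p(h(p(h(h(h(p(p(e))))))))   [R5 at 1.1.1.1.1.1.1]
2. p(h(p(h(h(h(p(p(e))))))))  →  p(h(p(h(h(e)))))   [R4 at 1.1.1.1.1]
3. p(h(p(h(h(e)))))  →  p(h(p(h(e))))   [R2 at 1.1.1.1]
4. p(h(p(h(e))))  →  p(h(p(e)))   [R2 at 1.1.1]
5. p(h(p(e)))  →  p(b)   [R6 at 1]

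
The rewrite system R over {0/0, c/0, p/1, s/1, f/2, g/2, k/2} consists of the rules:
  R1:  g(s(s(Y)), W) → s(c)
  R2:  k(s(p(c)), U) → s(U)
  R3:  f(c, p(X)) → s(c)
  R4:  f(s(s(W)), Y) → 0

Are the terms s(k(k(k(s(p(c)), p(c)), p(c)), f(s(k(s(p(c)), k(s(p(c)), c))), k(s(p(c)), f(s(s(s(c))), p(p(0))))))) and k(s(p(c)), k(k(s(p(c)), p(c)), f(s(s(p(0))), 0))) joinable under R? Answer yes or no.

yes — NF(t₁) = s(s(0)), NF(t₂) = s(s(0))

Reduce t₁ = s(k(k(k(s(p(c)), p(c)), p(c)), f(s(k(s(p(c)), k(s(p(c)), c))), k(s(p(c)), f(s(s(s(c))), p(p(0))))))):
1. s(k(k(k(s(p(c)), p(c)), p(c)), f(s(k(s(p(c)), k(s(p(c)), c))), k(s(p(c)), f(s(s(s(c))), p(p(0)))))))  →  s(k(k(s(p(c)), p(c)), f(s(k(s(p(c)), k(s(p(c)), c))), k(s(p(c)), f(s(s(s(c))), p(p(0)))))))   [R2 at 1.1.1]
2. s(k(k(s(p(c)), p(c)), f(s(k(s(p(c)), k(s(p(c)), c))), k(s(p(c)), f(s(s(s(c))), p(p(0)))))))  →  s(k(s(p(c)), f(s(k(s(p(c)), k(s(p(c)), c))), k(s(p(c)), f(s(s(s(c))), p(p(0)))))))   [R2 at 1.1]
3. s(k(s(p(c)), f(s(k(s(p(c)), k(s(p(c)), c))), k(s(p(c)), f(s(s(s(c))), p(p(0)))))))  →  s(s(f(s(k(s(p(c)), k(s(p(c)), c))), k(s(p(c)), f(s(s(s(c))), p(p(0)))))))   [R2 at 1]
4. s(s(f(s(k(s(p(c)), k(s(p(c)), c))), k(s(p(c)), f(s(s(s(c))), p(p(0)))))))  →  s(s(f(s(s(k(s(p(c)), c))), k(s(p(c)), f(s(s(s(c))), p(p(0)))))))   [R2 at 1.1.1.1]
5. s(s(f(s(s(k(s(p(c)), c))), k(s(p(c)), f(s(s(s(c))), p(p(0)))))))  →  s(s(0))   [R4 at 1.1]

Reduce t₂ = k(s(p(c)), k(k(s(p(c)), p(c)), f(s(s(p(0))), 0))):
1. k(s(p(c)), k(k(s(p(c)), p(c)), f(s(s(p(0))), 0)))  →  s(k(k(s(p(c)), p(c)), f(s(s(p(0))), 0)))   [R2 at ε]
2. s(k(k(s(p(c)), p(c)), f(s(s(p(0))), 0)))  →  s(k(s(p(c)), f(s(s(p(0))), 0)))   [R2 at 1.1]
3. s(k(s(p(c)), f(s(s(p(0))), 0)))  →  s(s(f(s(s(p(0))), 0)))   [R2 at 1]
4. s(s(f(s(s(p(0))), 0)))  →  s(s(0))   [R4 at 1.1]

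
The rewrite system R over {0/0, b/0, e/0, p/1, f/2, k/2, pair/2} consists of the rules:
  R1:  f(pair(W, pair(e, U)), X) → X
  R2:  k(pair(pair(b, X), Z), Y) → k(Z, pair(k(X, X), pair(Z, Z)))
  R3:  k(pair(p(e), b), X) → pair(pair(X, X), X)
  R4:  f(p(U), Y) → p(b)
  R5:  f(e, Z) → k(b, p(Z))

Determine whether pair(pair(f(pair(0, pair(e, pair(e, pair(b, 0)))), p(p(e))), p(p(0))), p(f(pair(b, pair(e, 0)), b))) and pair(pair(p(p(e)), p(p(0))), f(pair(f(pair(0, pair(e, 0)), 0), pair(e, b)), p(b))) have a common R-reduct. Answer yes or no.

yes — NF(t₁) = pair(pair(p(p(e)), p(p(0))), p(b)), NF(t₂) = pair(pair(p(p(e)), p(p(0))), p(b))

Reduce t₁ = pair(pair(f(pair(0, pair(e, pair(e, pair(b, 0)))), p(p(e))), p(p(0))), p(f(pair(b, pair(e, 0)), b))):
1. pair(pair(f(pair(0, pair(e, pair(e, pair(b, 0)))), p(p(e))), p(p(0))), p(f(pair(b, pair(e, 0)), b)))  →  pair(pair(p(p(e)), p(p(0))), p(f(pair(b, pair(e, 0)), b)))   [R1 at 1.1]
2. pair(pair(p(p(e)), p(p(0))), p(f(pair(b, pair(e, 0)), b)))  →  pair(pair(p(p(e)), p(p(0))), p(b))   [R1 at 2.1]

Reduce t₂ = pair(pair(p(p(e)), p(p(0))), f(pair(f(pair(0, pair(e, 0)), 0), pair(e, b)), p(b))):
1. pair(pair(p(p(e)), p(p(0))), f(pair(f(pair(0, pair(e, 0)), 0), pair(e, b)), p(b)))  →  pair(pair(p(p(e)), p(p(0))), p(b))   [R1 at 2]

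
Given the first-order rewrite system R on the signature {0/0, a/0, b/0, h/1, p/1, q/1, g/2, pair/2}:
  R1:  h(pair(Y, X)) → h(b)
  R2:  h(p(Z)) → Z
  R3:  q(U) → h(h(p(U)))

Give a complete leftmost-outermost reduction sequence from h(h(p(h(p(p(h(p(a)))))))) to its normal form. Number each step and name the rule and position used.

1. h(h(p(h(p(p(h(p(a))))))))  →  h(h(p(p(h(p(a))))))   [R2 at 1]
2. h(h(p(p(h(p(a))))))  →  h(p(h(p(a))))   [R2 at 1]
3. h(p(h(p(a))))  →  h(p(a))   [R2 at ε]
4. h(p(a))  →  a   [R2 at ε]

a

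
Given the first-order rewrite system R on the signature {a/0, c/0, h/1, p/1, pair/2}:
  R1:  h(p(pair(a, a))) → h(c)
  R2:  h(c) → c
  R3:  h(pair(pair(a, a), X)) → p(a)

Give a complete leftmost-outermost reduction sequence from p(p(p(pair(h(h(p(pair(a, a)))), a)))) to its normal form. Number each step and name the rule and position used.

p(p(p(pair(c, a))))

1. p(p(p(pair(h(h(p(pair(a, a)))), a))))  →  p(p(p(pair(h(h(c)), a))))   [R1 at 1.1.1.1.1]
2. p(p(p(pair(h(h(c)), a))))  →  p(p(p(pair(h(c), a))))   [R2 at 1.1.1.1.1]
3. p(p(p(pair(h(c), a))))  →  p(p(p(pair(c, a))))   [R2 at 1.1.1.1]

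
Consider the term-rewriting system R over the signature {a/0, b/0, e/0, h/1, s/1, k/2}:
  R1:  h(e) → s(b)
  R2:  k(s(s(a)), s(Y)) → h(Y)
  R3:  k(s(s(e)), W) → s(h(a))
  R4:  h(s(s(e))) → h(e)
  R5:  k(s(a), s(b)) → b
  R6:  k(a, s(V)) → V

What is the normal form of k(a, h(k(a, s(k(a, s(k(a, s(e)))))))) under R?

1. k(a, h(k(a, s(k(a, s(k(a, s(e))))))))  →  k(a, h(k(a, s(k(a, s(e))))))   [R6 at 2.1]
2. k(a, h(k(a, s(k(a, s(e))))))  →  k(a, h(k(a, s(e))))   [R6 at 2.1]
3. k(a, h(k(a, s(e))))  →  k(a, h(e))   [R6 at 2.1]
4. k(a, h(e))  →  k(a, s(b))   [R1 at 2]
5. k(a, s(b))  →  b   [R6 at ε]

b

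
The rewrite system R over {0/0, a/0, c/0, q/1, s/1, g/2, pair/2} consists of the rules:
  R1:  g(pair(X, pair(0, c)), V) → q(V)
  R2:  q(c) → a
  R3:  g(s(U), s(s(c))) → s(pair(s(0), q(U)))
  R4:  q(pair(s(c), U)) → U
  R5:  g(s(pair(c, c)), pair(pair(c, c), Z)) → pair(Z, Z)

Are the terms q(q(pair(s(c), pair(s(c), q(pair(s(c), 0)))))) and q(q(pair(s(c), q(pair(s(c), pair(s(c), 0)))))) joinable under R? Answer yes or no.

Reduce t₁ = q(q(pair(s(c), pair(s(c), q(pair(s(c), 0)))))):
1. q(q(pair(s(c), pair(s(c), q(pair(s(c), 0))))))  →  q(pair(s(c), q(pair(s(c), 0))))   [R4 at 1]
2. q(pair(s(c), q(pair(s(c), 0))))  →  q(pair(s(c), 0))   [R4 at ε]
3. q(pair(s(c), 0))  →  0   [R4 at ε]

Reduce t₂ = q(q(pair(s(c), q(pair(s(c), pair(s(c), 0)))))):
1. q(q(pair(s(c), q(pair(s(c), pair(s(c), 0))))))  →  q(q(pair(s(c), pair(s(c), 0))))   [R4 at 1]
2. q(q(pair(s(c), pair(s(c), 0))))  →  q(pair(s(c), 0))   [R4 at 1]
3. q(pair(s(c), 0))  →  0   [R4 at ε]

yes — NF(t₁) = 0, NF(t₂) = 0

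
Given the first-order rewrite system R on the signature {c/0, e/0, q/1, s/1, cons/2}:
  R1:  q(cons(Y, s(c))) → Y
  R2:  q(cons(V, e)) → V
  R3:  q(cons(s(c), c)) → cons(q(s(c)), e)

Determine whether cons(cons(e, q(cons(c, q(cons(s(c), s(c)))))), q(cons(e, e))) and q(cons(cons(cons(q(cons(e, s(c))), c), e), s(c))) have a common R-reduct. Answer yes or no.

Reduce t₁ = cons(cons(e, q(cons(c, q(cons(s(c), s(c)))))), q(cons(e, e))):
1. cons(cons(e, q(cons(c, q(cons(s(c), s(c)))))), q(cons(e, e)))  →  cons(cons(e, q(cons(c, s(c)))), q(cons(e, e)))   [R1 at 1.2.1.2]
2. cons(cons(e, q(cons(c, s(c)))), q(cons(e, e)))  →  cons(cons(e, c), q(cons(e, e)))   [R1 at 1.2]
3. cons(cons(e, c), q(cons(e, e)))  →  cons(cons(e, c), e)   [R2 at 2]

Reduce t₂ = q(cons(cons(cons(q(cons(e, s(c))), c), e), s(c))):
1. q(cons(cons(cons(q(cons(e, s(c))), c), e), s(c)))  →  cons(cons(q(cons(e, s(c))), c), e)   [R1 at ε]
2. cons(cons(q(cons(e, s(c))), c), e)  →  cons(cons(e, c), e)   [R1 at 1.1]

yes — NF(t₁) = cons(cons(e, c), e), NF(t₂) = cons(cons(e, c), e)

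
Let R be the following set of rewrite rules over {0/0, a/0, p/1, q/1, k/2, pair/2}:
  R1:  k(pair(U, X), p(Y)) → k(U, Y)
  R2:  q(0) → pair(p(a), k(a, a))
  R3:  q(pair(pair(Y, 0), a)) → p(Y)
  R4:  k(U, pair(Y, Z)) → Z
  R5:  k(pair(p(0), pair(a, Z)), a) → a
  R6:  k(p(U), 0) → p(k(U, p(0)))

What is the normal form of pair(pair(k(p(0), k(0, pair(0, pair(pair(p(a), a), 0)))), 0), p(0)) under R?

pair(pair(0, 0), p(0))

1. pair(pair(k(p(0), k(0, pair(0, pair(pair(p(a), a), 0)))), 0), p(0))  →  pair(pair(k(p(0), pair(pair(p(a), a), 0)), 0), p(0))   [R4 at 1.1.2]
2. pair(pair(k(p(0), pair(pair(p(a), a), 0)), 0), p(0))  →  pair(pair(0, 0), p(0))   [R4 at 1.1]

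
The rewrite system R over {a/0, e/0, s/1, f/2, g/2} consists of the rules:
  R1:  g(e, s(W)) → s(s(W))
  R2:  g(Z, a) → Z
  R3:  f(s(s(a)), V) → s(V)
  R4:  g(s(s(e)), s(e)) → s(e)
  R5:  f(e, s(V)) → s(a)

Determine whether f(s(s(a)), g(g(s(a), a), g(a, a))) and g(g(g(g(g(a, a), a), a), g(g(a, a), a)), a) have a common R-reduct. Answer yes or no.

no — NF(t₁) = s(s(a)), NF(t₂) = a

Reduce t₁ = f(s(s(a)), g(g(s(a), a), g(a, a))):
1. f(s(s(a)), g(g(s(a), a), g(a, a)))  →  s(g(g(s(a), a), g(a, a)))   [R3 at ε]
2. s(g(g(s(a), a), g(a, a)))  →  s(g(s(a), g(a, a)))   [R2 at 1.1]
3. s(g(s(a), g(a, a)))  →  s(g(s(a), a))   [R2 at 1.2]
4. s(g(s(a), a))  →  s(s(a))   [R2 at 1]

Reduce t₂ = g(g(g(g(g(a, a), a), a), g(g(a, a), a)), a):
1. g(g(g(g(g(a, a), a), a), g(g(a, a), a)), a)  →  g(g(g(g(a, a), a), a), g(g(a, a), a))   [R2 at ε]
2. g(g(g(g(a, a), a), a), g(g(a, a), a))  →  g(g(g(a, a), a), g(g(a, a), a))   [R2 at 1]
3. g(g(g(a, a), a), g(g(a, a), a))  →  g(g(a, a), g(g(a, a), a))   [R2 at 1]
4. g(g(a, a), g(g(a, a), a))  →  g(a, g(g(a, a), a))   [R2 at 1]
5. g(a, g(g(a, a), a))  →  g(a, g(a, a))   [R2 at 2]
6. g(a, g(a, a))  →  g(a, a)   [R2 at 2]
7. g(a, a)  →  a   [R2 at ε]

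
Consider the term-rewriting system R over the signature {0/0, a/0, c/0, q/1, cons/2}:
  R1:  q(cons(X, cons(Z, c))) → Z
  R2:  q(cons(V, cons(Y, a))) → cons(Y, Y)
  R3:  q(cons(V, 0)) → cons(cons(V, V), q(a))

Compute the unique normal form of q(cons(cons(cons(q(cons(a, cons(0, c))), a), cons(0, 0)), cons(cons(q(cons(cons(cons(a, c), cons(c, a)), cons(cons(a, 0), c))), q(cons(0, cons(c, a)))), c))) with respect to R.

cons(cons(a, 0), cons(c, c))

1. q(cons(cons(cons(q(cons(a, cons(0, c))), a), cons(0, 0)), cons(cons(q(cons(cons(cons(a, c), cons(c, a)), cons(cons(a, 0), c))), q(cons(0, cons(c, a)))), c)))  →  cons(q(cons(cons(cons(a, c), cons(c, a)), cons(cons(a, 0), c))), q(cons(0, cons(c, a))))   [R1 at ε]
2. cons(q(cons(cons(cons(a, c), cons(c, a)), cons(cons(a, 0), c))), q(cons(0, cons(c, a))))  →  cons(cons(a, 0), q(cons(0, cons(c, a))))   [R1 at 1]
3. cons(cons(a, 0), q(cons(0, cons(c, a))))  →  cons(cons(a, 0), cons(c, c))   [R2 at 2]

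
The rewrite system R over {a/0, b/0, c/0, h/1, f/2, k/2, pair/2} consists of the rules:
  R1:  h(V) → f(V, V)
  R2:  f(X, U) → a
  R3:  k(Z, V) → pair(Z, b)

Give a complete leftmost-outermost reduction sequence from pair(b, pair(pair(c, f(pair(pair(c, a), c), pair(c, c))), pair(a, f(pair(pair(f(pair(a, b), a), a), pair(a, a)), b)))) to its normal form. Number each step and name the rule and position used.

1. pair(b, pair(pair(c, f(pair(pair(c, a), c), pair(c, c))), pair(a, f(pair(pair(f(pair(a, b), a), a), pair(a, a)), b))))  →  pair(b, pair(pair(c, a), pair(a, f(pair(pair(f(pair(a, b), a), a), pair(a, a)), b))))   [R2 at 2.1.2]
2. pair(b, pair(pair(c, a), pair(a, f(pair(pair(f(pair(a, b), a), a), pair(a, a)), b))))  →  pair(b, pair(pair(c, a), pair(a, a)))   [R2 at 2.2.2]

pair(b, pair(pair(c, a), pair(a, a)))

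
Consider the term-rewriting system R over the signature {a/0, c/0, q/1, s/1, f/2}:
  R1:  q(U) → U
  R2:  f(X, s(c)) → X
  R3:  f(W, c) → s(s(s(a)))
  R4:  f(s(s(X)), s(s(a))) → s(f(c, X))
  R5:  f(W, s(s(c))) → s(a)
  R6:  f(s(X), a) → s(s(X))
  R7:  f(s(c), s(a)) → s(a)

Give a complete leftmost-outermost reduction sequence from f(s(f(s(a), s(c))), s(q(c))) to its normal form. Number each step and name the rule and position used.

1. f(s(f(s(a), s(c))), s(q(c)))  →  f(s(s(a)), s(q(c)))   [R2 at 1.1]
2. f(s(s(a)), s(q(c)))  →  f(s(s(a)), s(c))   [R1 at 2.1]
3. f(s(s(a)), s(c))  →  s(s(a))   [R2 at ε]

s(s(a))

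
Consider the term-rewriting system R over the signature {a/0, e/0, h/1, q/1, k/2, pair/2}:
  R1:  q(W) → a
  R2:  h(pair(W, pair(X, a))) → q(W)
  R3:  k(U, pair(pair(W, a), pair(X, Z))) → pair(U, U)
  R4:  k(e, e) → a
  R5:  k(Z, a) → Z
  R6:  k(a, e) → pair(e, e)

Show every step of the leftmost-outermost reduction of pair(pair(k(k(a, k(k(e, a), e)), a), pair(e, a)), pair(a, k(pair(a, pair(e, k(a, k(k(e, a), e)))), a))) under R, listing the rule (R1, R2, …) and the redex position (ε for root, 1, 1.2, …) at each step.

pair(pair(a, pair(e, a)), pair(a, pair(a, pair(e, a))))

1. pair(pair(k(k(a, k(k(e, a), e)), a), pair(e, a)), pair(a, k(pair(a, pair(e, k(a, k(k(e, a), e)))), a)))  →  pair(pair(k(a, k(k(e, a), e)), pair(e, a)), pair(a, k(pair(a, pair(e, k(a, k(k(e, a), e)))), a)))   [R5 at 1.1]
2. pair(pair(k(a, k(k(e, a), e)), pair(e, a)), pair(a, k(pair(a, pair(e, k(a, k(k(e, a), e)))), a)))  →  pair(pair(k(a, k(e, e)), pair(e, a)), pair(a, k(pair(a, pair(e, k(a, k(k(e, a), e)))), a)))   [R5 at 1.1.2.1]
3. pair(pair(k(a, k(e, e)), pair(e, a)), pair(a, k(pair(a, pair(e, k(a, k(k(e, a), e)))), a)))  →  pair(pair(k(a, a), pair(e, a)), pair(a, k(pair(a, pair(e, k(a, k(k(e, a), e)))), a)))   [R4 at 1.1.2]
4. pair(pair(k(a, a), pair(e, a)), pair(a, k(pair(a, pair(e, k(a, k(k(e, a), e)))), a)))  →  pair(pair(a, pair(e, a)), pair(a, k(pair(a, pair(e, k(a, k(k(e, a), e)))), a)))   [R5 at 1.1]
5. pair(pair(a, pair(e, a)), pair(a, k(pair(a, pair(e, k(a, k(k(e, a), e)))), a)))  →  pair(pair(a, pair(e, a)), pair(a, pair(a, pair(e, k(a, k(k(e, a), e))))))   [R5 at 2.2]
6. pair(pair(a, pair(e, a)), pair(a, pair(a, pair(e, k(a, k(k(e, a), e))))))  →  pair(pair(a, pair(e, a)), pair(a, pair(a, pair(e, k(a, k(e, e))))))   [R5 at 2.2.2.2.2.1]
7. pair(pair(a, pair(e, a)), pair(a, pair(a, pair(e, k(a, k(e, e))))))  →  pair(pair(a, pair(e, a)), pair(a, pair(a, pair(e, k(a, a)))))   [R4 at 2.2.2.2.2]
8. pair(pair(a, pair(e, a)), pair(a, pair(a, pair(e, k(a, a)))))  →  pair(pair(a, pair(e, a)), pair(a, pair(a, pair(e, a))))   [R5 at 2.2.2.2]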